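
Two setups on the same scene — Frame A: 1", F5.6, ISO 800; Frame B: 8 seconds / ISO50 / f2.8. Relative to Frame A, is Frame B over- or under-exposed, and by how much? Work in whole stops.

Aperture: f/5.6 → f/4 → f/2.8 — 2 stops wider (brighter).
Shutter speed: 1 → 2 → 4 → 8 — 3 stops slower (brighter).
ISO: 800 → 400 → 200 → 100 → 50 — 4 stops dropped (darker).
Net: +2 +3 −4 = +1 stop.

1 stop brighter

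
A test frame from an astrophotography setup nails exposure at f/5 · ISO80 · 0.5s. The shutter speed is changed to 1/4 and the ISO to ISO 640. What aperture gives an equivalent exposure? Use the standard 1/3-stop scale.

f/10

Shutter speed: 0.5 → 0.4 → 0.3 → 1/4 — 1 stop faster (darker).
ISO: 80 → 100 → 125 → 160 → 200 → 250 → 320 → 400 → 500 → 640 — 3 stops higher (brighter).
Net change so far: 2 stops brighter. Offset with the aperture: f/5 → f/5.6 → f/6.3 → f/7.1 → f/8 → f/9 → f/10.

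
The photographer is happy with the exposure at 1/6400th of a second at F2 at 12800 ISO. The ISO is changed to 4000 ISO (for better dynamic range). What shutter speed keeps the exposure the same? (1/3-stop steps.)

1/2000s

ISO: 12800 → 10000 → 8000 → 6400 → 5000 → 4000 — 1 2/3 stops lower (darker).
Need 1 2/3 stops brighter from the shutter speed: 1/6400 → 1/5000 → 1/4000 → 1/3200 → 1/2500 → 1/2000.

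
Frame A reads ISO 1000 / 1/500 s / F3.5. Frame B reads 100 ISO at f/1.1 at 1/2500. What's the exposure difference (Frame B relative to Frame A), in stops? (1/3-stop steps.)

2 1/3 stops darker

Aperture: f/3.5 → f/3.2 → f/2.8 → f/2.5 → f/2.2 → f/2 → f/1.8 → f/1.6 → f/1.4 → f/1.2 → f/1.1 — 3 1/3 stops opened up (brighter).
Shutter speed: 1/500 → 1/640 → 1/800 → 1/1000 → 1/1250 → 1/1600 → 1/2000 → 1/2500 — 2 1/3 stops shorter (darker).
ISO: 1000 → 800 → 640 → 500 → 400 → 320 → 250 → 200 → 160 → 125 → 100 — 3 1/3 stops dropped (darker).
Net: +3 1/3 −2 1/3 −3 1/3 = −2 1/3 stops.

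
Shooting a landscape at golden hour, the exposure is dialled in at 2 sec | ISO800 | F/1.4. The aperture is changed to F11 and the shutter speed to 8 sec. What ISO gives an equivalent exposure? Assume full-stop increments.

ISO 12800

Aperture: f/1.4 → f/2 → f/2.8 → f/4 → f/5.6 → f/8 → f/11 — 6 stops smaller aperture (darker).
Shutter speed: 2 → 4 → 8 — 2 stops longer (brighter).
Net change so far: 4 stops darker. Offset with the ISO: 800 → 1600 → 3200 → 6400 → 12800.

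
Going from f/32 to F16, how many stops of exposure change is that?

f/32 → f/22 → f/16 — count the steps: 2 stops.

2 stops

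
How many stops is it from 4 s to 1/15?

4 → 2 → 1 → 1/2 → 1/4 → 1/8 → 1/15 — count the steps: 6 stops.

6 stops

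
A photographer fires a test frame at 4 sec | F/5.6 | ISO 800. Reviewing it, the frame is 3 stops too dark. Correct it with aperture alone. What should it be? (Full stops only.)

Underexposed by 3 stops → need 3 stops brighter.
Aperture: f/5.6 → f/4 → f/2.8 → f/2.

f/2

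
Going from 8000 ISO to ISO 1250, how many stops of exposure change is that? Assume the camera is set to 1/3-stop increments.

2 2/3 stops

8000 → 6400 → 5000 → 4000 → 3200 → 2500 → 2000 → 1600 → 1250 — count the steps: 8 third-stops = 2 2/3 stops.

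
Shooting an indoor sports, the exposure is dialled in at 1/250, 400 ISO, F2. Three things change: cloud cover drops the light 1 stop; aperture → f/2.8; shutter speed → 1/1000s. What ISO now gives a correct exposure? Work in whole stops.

Scene light: 1 stop darker.
Aperture: f/2 → f/2.8 — 1 stop stopped down (darker).
Shutter speed: 1/250 → 1/500 → 1/1000 — 2 stops faster (darker).
Net so far: 4 stops darker. ISO: 400 → 800 → 1600 → 3200 → 6400.

ISO 6400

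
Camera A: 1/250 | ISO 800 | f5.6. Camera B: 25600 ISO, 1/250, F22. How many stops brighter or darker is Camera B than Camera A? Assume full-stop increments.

1 stop brighter

Aperture: f/5.6 → f/8 → f/11 → f/16 → f/22 — 4 stops narrower (darker).
Shutter speed: unchanged.
ISO: 800 → 1600 → 3200 → 6400 → 12800 → 25600 — 5 stops raised (brighter).
Net: −4 +5 = +1 stop.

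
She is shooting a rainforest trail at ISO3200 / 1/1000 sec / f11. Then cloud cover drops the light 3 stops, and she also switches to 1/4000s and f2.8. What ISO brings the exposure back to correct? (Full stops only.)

ISO 6400

Scene light: 3 stops darker.
Shutter speed: 1/1000 → 1/2000 → 1/4000 — 2 stops shorter (darker).
Aperture: f/11 → f/8 → f/5.6 → f/4 → f/2.8 — 4 stops wider (brighter).
Net so far: 1 stop darker. ISO: 3200 → 6400.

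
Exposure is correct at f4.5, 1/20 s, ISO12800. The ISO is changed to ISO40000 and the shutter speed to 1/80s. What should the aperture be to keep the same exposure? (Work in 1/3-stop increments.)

ISO: 12800 → 16000 → 20000 → 25600 → 32000 → 40000 — 1 2/3 stops higher (brighter).
Shutter speed: 1/20 → 1/25 → 1/30 → 1/40 → 1/50 → 1/60 → 1/80 — 2 stops shorter (darker).
Net change so far: 1/3 stop darker. Offset with the aperture: f/4.5 → f/4.

f/4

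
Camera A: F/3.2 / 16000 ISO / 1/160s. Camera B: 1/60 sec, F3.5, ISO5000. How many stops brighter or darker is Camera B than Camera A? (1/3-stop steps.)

Aperture: f/3.2 → f/3.5 — 1/3 stop stopped down (darker).
Shutter speed: 1/160 → 1/125 → 1/100 → 1/80 → 1/60 — 1 1/3 stops longer (brighter).
ISO: 16000 → 12800 → 10000 → 8000 → 6400 → 5000 — 1 2/3 stops lower (darker).
Net: −1/3 +1 1/3 −1 2/3 = −2/3 stops.

2/3 stop darker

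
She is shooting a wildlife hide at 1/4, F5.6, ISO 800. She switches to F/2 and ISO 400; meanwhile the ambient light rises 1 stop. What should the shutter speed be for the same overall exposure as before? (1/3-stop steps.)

1/30s

Scene light: 1 stop brighter.
Aperture: f/5.6 → f/5 → f/4.5 → f/4 → f/3.5 → f/3.2 → f/2.8 → f/2.5 → f/2.2 → f/2 — 3 stops larger aperture (brighter).
ISO: 800 → 640 → 500 → 400 — 1 stop dropped (darker).
Net so far: 3 stops brighter. Shutter speed: 1/4 → 1/5 → 1/6 → 1/8 → 1/10 → 1/13 → 1/15 → 1/20 → 1/25 → 1/30.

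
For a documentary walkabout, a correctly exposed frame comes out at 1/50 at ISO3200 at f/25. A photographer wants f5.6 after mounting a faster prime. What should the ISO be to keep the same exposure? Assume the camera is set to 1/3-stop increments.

Aperture: f/25 → f/22 → f/20 → f/18 → f/16 → f/14 → f/13 → f/11 → f/10 → f/9 → f/8 → f/7.1 → f/6.3 → f/5.6 — 4 1/3 stops opened up (brighter).
Need 4 1/3 stops darker from the ISO: 3200 → 2500 → 2000 → 1600 → 1250 → 1000 → 800 → 640 → 500 → 400 → 320 → 250 → 200 → 160.

ISO 160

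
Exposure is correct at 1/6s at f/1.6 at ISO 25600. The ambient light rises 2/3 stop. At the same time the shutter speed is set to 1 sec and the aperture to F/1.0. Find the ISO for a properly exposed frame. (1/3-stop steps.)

Scene light: 2/3 stop brighter.
Shutter speed: 1/6 → 1/5 → 1/4 → 0.3 → 0.4 → 0.5 → 0.6 → 0.8 → 1 — 2 2/3 stops slower (brighter).
Aperture: f/1.6 → f/1.4 → f/1.2 → f/1.1 → f/1.0 — 1 1/3 stops larger aperture (brighter).
Net so far: 4 2/3 stops brighter. ISO: 25600 → 20000 → 16000 → 12800 → 10000 → 8000 → 6400 → 5000 → 4000 → 3200 → 2500 → 2000 → 1600 → 1250 → 1000.

ISO 1000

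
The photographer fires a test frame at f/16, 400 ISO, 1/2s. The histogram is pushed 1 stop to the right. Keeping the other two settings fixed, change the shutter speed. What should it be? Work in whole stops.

1/4s

Overexposed by 1 stop → need 1 stop darker.
Shutter speed: 1/2 → 1/4.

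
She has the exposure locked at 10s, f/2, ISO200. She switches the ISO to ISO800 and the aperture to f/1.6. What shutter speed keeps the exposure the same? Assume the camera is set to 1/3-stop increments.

1.6 s

ISO: 200 → 250 → 320 → 400 → 500 → 640 → 800 — 2 stops higher (brighter).
Aperture: f/2 → f/1.8 → f/1.6 — 2/3 stop opened up (brighter).
Net change so far: 2 2/3 stops brighter. Offset with the shutter speed: 10 → 8 → 6 → 5 → 4 → 3.2 → 2.5 → 2 → 1.6.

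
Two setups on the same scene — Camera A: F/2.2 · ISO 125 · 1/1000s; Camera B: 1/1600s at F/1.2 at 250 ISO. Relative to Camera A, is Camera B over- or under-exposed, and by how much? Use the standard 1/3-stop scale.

Aperture: f/2.2 → f/2 → f/1.8 → f/1.6 → f/1.4 → f/1.2 — 1 2/3 stops larger aperture (brighter).
Shutter speed: 1/1000 → 1/1250 → 1/1600 — 2/3 stop shorter (darker).
ISO: 125 → 160 → 200 → 250 — 1 stop raised (brighter).
Net: +1 2/3 −2/3 +1 = +2 stops.

2 stops brighter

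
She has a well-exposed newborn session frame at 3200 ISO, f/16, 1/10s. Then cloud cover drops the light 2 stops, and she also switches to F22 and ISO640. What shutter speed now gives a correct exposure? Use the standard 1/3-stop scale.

Scene light: 2 stops darker.
Aperture: f/16 → f/18 → f/20 → f/22 — 1 stop smaller aperture (darker).
ISO: 3200 → 2500 → 2000 → 1600 → 1250 → 1000 → 800 → 640 — 2 1/3 stops dropped (darker).
Net so far: 5 1/3 stops darker. Shutter speed: 1/10 → 1/8 → 1/6 → 1/5 → 1/4 → 0.3 → 0.4 → 0.5 → 0.6 → 0.8 → 1 → 1.3 → 1.6 → 2 → 2.5 → 3.2 → 4.

4 s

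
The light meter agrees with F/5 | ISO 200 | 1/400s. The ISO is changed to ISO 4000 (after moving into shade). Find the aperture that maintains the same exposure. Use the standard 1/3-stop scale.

f/22

ISO: 200 → 250 → 320 → 400 → 500 → 640 → 800 → 1000 → 1250 → 1600 → 2000 → 2500 → 3200 → 4000 — 4 1/3 stops raised (brighter).
Need 4 1/3 stops darker from the aperture: f/5 → f/5.6 → f/6.3 → f/7.1 → f/8 → f/9 → f/10 → f/11 → f/13 → f/14 → f/16 → f/18 → f/20 → f/22.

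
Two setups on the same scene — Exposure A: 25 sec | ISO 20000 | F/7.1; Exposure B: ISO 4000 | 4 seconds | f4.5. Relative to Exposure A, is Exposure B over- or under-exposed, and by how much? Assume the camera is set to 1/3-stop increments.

Aperture: f/7.1 → f/6.3 → f/5.6 → f/5 → f/4.5 — 1 1/3 stops wider (brighter).
Shutter speed: 25 → 20 → 15 → 13 → 10 → 8 → 6 → 5 → 4 — 2 2/3 stops faster (darker).
ISO: 20000 → 16000 → 12800 → 10000 → 8000 → 6400 → 5000 → 4000 — 2 1/3 stops dropped (darker).
Net: +1 1/3 −2 2/3 −2 1/3 = −3 2/3 stops.

3 2/3 stops darker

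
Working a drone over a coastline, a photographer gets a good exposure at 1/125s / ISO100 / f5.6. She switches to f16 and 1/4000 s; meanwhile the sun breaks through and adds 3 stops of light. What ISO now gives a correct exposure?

Scene light: 3 stops brighter.
Aperture: f/5.6 → f/8 → f/11 → f/16 — 3 stops narrower (darker).
Shutter speed: 1/125 → 1/250 → 1/500 → 1/1000 → 1/2000 → 1/4000 — 5 stops shorter (darker).
Net so far: 5 stops darker. ISO: 100 → 200 → 400 → 800 → 1600 → 3200.

ISO 3200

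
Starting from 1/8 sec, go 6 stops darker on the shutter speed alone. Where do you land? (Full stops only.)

1/500s

Shutter speed: 1/8 → 1/15 → 1/30 → 1/60 → 1/125 → 1/250 → 1/500 — 6 stops faster (darker).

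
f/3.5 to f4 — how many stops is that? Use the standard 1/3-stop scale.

1/3 stop

f/3.5 → f/4 — count the steps: 1 third-stops = 1/3 stop.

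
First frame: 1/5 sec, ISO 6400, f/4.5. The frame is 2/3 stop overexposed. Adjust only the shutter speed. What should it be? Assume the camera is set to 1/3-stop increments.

1/8s

Overexposed by 2/3 stop → need 2/3 stop darker.
Shutter speed: 1/5 → 1/6 → 1/8.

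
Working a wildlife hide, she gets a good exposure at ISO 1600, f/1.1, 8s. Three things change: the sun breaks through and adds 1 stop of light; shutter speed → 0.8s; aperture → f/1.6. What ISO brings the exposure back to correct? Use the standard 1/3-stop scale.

ISO 16000

Scene light: 1 stop brighter.
Shutter speed: 8 → 6 → 5 → 4 → 3.2 → 2.5 → 2 → 1.6 → 1.3 → 1 → 0.8 — 3 1/3 stops shorter (darker).
Aperture: f/1.1 → f/1.2 → f/1.4 → f/1.6 — 1 stop stopped down (darker).
Net so far: 3 1/3 stops darker. ISO: 1600 → 2000 → 2500 → 3200 → 4000 → 5000 → 6400 → 8000 → 10000 → 12800 → 16000.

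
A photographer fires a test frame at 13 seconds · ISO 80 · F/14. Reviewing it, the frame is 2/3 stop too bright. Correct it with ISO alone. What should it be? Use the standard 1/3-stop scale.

ISO 50

Overexposed by 2/3 stop → need 2/3 stop darker.
ISO: 80 → 64 → 50.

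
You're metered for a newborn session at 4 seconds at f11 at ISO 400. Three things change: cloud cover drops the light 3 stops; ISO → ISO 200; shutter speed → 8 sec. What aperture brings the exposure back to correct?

Scene light: 3 stops darker.
ISO: 400 → 200 — 1 stop lower (darker).
Shutter speed: 4 → 8 — 1 stop slower (brighter).
Net so far: 3 stops darker. Aperture: f/11 → f/8 → f/5.6 → f/4.

f/4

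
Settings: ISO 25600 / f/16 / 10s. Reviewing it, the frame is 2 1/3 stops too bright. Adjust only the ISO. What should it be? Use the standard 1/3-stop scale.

ISO 5000

Overexposed by 2 1/3 stops → need 2 1/3 stops darker.
ISO: 25600 → 20000 → 16000 → 12800 → 10000 → 8000 → 6400 → 5000.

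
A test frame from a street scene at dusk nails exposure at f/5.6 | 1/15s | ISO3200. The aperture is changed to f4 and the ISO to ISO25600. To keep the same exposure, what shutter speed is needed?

Aperture: f/5.6 → f/4 — 1 stop opened up (brighter).
ISO: 3200 → 6400 → 12800 → 25600 — 3 stops higher (brighter).
Net change so far: 4 stops brighter. Offset with the shutter speed: 1/15 → 1/30 → 1/60 → 1/125 → 1/250.

1/250s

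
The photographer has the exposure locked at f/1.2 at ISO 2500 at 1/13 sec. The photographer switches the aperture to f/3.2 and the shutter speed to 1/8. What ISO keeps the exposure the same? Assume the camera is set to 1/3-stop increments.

ISO 10000

Aperture: f/1.2 → f/1.4 → f/1.6 → f/1.8 → f/2 → f/2.2 → f/2.5 → f/2.8 → f/3.2 — 2 2/3 stops stopped down (darker).
Shutter speed: 1/13 → 1/10 → 1/8 — 2/3 stop longer (brighter).
Net change so far: 2 stops darker. Offset with the ISO: 2500 → 3200 → 4000 → 5000 → 6400 → 8000 → 10000.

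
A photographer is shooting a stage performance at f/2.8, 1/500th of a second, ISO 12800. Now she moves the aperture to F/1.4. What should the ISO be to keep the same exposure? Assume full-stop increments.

ISO 3200

Aperture: f/2.8 → f/2 → f/1.4 — 2 stops opened up (brighter).
Need 2 stops darker from the ISO: 12800 → 6400 → 3200.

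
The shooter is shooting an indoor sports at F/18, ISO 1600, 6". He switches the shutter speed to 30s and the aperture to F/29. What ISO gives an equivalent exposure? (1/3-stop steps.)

ISO 800

Shutter speed: 6 → 8 → 10 → 13 → 15 → 20 → 25 → 30 — 2 1/3 stops slower (brighter).
Aperture: f/18 → f/20 → f/22 → f/25 → f/29 — 1 1/3 stops smaller aperture (darker).
Net change so far: 1 stop brighter. Offset with the ISO: 1600 → 1250 → 1000 → 800.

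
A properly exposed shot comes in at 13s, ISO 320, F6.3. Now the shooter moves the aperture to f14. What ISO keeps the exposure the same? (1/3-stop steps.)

Aperture: f/6.3 → f/7.1 → f/8 → f/9 → f/10 → f/11 → f/13 → f/14 — 2 1/3 stops stopped down (darker).
Need 2 1/3 stops brighter from the ISO: 320 → 400 → 500 → 640 → 800 → 1000 → 1250 → 1600.

ISO 1600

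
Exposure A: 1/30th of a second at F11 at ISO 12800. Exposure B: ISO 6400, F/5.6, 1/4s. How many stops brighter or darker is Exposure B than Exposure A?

Aperture: f/11 → f/8 → f/5.6 — 2 stops opened up (brighter).
Shutter speed: 1/30 → 1/15 → 1/8 → 1/4 — 3 stops slower (brighter).
ISO: 12800 → 6400 — 1 stop lower (darker).
Net: +2 +3 −1 = +4 stops.

4 stops brighter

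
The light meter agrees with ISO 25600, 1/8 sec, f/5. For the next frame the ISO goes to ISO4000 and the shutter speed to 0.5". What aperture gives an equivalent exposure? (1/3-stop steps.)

ISO: 25600 → 20000 → 16000 → 12800 → 10000 → 8000 → 6400 → 5000 → 4000 — 2 2/3 stops lower (darker).
Shutter speed: 1/8 → 1/6 → 1/5 → 1/4 → 0.3 → 0.4 → 0.5 — 2 stops longer (brighter).
Net change so far: 2/3 stop darker. Offset with the aperture: f/5 → f/4.5 → f/4.

f/4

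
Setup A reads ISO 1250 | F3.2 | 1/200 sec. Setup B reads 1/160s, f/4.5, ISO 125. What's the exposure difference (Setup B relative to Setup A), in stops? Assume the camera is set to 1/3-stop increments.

4 stops darker

Aperture: f/3.2 → f/3.5 → f/4 → f/4.5 — 1 stop stopped down (darker).
Shutter speed: 1/200 → 1/160 — 1/3 stop longer (brighter).
ISO: 1250 → 1000 → 800 → 640 → 500 → 400 → 320 → 250 → 200 → 160 → 125 — 3 1/3 stops dropped (darker).
Net: −1 +1/3 −3 1/3 = −4 stops.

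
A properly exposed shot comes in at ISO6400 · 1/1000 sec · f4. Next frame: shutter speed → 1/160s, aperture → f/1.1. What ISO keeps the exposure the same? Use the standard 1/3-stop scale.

Shutter speed: 1/1000 → 1/800 → 1/640 → 1/500 → 1/400 → 1/320 → 1/250 → 1/200 → 1/160 — 2 2/3 stops slower (brighter).
Aperture: f/4 → f/3.5 → f/3.2 → f/2.8 → f/2.5 → f/2.2 → f/2 → f/1.8 → f/1.6 → f/1.4 → f/1.2 → f/1.1 — 3 2/3 stops wider (brighter).
Net change so far: 6 1/3 stops brighter. Offset with the ISO: 6400 → 5000 → 4000 → 3200 → 2500 → 2000 → 1600 → 1250 → 1000 → 800 → 640 → 500 → 400 → 320 → 250 → 200 → 160 → 125 → 100 → 80.

ISO 80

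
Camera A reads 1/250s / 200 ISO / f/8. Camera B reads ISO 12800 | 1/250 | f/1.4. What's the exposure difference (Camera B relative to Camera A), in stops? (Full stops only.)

11 stops brighter

Aperture: f/8 → f/5.6 → f/4 → f/2.8 → f/2 → f/1.4 — 5 stops wider (brighter).
Shutter speed: unchanged.
ISO: 200 → 400 → 800 → 1600 → 3200 → 6400 → 12800 — 6 stops higher (brighter).
Net: +5 +6 = +11 stops.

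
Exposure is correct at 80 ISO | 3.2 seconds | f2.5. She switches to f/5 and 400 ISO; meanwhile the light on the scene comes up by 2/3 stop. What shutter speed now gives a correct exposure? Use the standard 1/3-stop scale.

Scene light: 2/3 stop brighter.
Aperture: f/2.5 → f/2.8 → f/3.2 → f/3.5 → f/4 → f/4.5 → f/5 — 2 stops smaller aperture (darker).
ISO: 80 → 100 → 125 → 160 → 200 → 250 → 320 → 400 — 2 1/3 stops raised (brighter).
Net so far: 1 stop brighter. Shutter speed: 3.2 → 2.5 → 2 → 1.6.

1.6 s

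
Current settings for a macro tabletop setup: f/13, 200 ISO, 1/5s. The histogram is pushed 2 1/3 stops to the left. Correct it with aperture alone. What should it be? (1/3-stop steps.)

f/5.6

Underexposed by 2 1/3 stops → need 2 1/3 stops brighter.
Aperture: f/13 → f/11 → f/10 → f/9 → f/8 → f/7.1 → f/6.3 → f/5.6.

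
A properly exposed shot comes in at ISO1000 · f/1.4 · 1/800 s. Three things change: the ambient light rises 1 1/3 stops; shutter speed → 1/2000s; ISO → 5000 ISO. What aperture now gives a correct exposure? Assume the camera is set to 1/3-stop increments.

Scene light: 1 1/3 stops brighter.
Shutter speed: 1/800 → 1/1000 → 1/1250 → 1/1600 → 1/2000 — 1 1/3 stops faster (darker).
ISO: 1000 → 1250 → 1600 → 2000 → 2500 → 3200 → 4000 → 5000 — 2 1/3 stops higher (brighter).
Net so far: 2 1/3 stops brighter. Aperture: f/1.4 → f/1.6 → f/1.8 → f/2 → f/2.2 → f/2.5 → f/2.8 → f/3.2.

f/3.2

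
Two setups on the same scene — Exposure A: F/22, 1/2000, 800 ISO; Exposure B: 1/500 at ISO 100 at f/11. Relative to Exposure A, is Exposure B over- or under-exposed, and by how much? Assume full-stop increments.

1 stop brighter

Aperture: f/22 → f/16 → f/11 — 2 stops opened up (brighter).
Shutter speed: 1/2000 → 1/1000 → 1/500 — 2 stops longer (brighter).
ISO: 800 → 400 → 200 → 100 — 3 stops dropped (darker).
Net: +2 +2 −3 = +1 stop.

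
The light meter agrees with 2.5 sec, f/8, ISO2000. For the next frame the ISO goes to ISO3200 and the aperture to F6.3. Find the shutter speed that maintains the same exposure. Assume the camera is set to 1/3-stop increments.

1 s

ISO: 2000 → 2500 → 3200 — 2/3 stop raised (brighter).
Aperture: f/8 → f/7.1 → f/6.3 — 2/3 stop opened up (brighter).
Net change so far: 1 1/3 stops brighter. Offset with the shutter speed: 2.5 → 2 → 1.6 → 1.3 → 1.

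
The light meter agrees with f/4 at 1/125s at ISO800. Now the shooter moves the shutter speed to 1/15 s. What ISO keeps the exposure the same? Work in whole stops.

ISO 100

Shutter speed: 1/125 → 1/60 → 1/30 → 1/15 — 3 stops longer (brighter).
Need 3 stops darker from the ISO: 800 → 400 → 200 → 100.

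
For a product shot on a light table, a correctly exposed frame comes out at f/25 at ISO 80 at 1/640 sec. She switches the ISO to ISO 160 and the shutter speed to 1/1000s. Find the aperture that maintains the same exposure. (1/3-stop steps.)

f/29

ISO: 80 → 100 → 125 → 160 — 1 stop higher (brighter).
Shutter speed: 1/640 → 1/800 → 1/1000 — 2/3 stop shorter (darker).
Net change so far: 1/3 stop brighter. Offset with the aperture: f/25 → f/29.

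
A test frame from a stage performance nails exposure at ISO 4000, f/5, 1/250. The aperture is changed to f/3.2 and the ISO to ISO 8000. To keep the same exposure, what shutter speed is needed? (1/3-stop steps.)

Aperture: f/5 → f/4.5 → f/4 → f/3.5 → f/3.2 — 1 1/3 stops wider (brighter).
ISO: 4000 → 5000 → 6400 → 8000 — 1 stop higher (brighter).
Net change so far: 2 1/3 stops brighter. Offset with the shutter speed: 1/250 → 1/320 → 1/400 → 1/500 → 1/640 → 1/800 → 1/1000 → 1/1250.

1/1250s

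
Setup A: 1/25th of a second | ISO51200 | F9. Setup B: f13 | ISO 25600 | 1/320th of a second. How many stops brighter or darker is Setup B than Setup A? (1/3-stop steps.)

5 2/3 stops darker

Aperture: f/9 → f/10 → f/11 → f/13 — 1 stop stopped down (darker).
Shutter speed: 1/25 → 1/30 → 1/40 → 1/50 → 1/60 → 1/80 → 1/100 → 1/125 → 1/160 → 1/200 → 1/250 → 1/320 — 3 2/3 stops shorter (darker).
ISO: 51200 → 40000 → 32000 → 25600 — 1 stop dropped (darker).
Net: −1 −3 2/3 −1 = −5 2/3 stops.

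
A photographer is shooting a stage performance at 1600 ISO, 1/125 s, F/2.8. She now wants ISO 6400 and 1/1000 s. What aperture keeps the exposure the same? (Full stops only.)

ISO: 1600 → 3200 → 6400 — 2 stops raised (brighter).
Shutter speed: 1/125 → 1/250 → 1/500 → 1/1000 — 3 stops shorter (darker).
Net change so far: 1 stop darker. Offset with the aperture: f/2.8 → f/2.

f/2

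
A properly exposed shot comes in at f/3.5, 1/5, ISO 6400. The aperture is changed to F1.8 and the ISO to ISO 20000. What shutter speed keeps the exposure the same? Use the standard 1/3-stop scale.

Aperture: f/3.5 → f/3.2 → f/2.8 → f/2.5 → f/2.2 → f/2 → f/1.8 — 2 stops opened up (brighter).
ISO: 6400 → 8000 → 10000 → 12800 → 16000 → 20000 — 1 2/3 stops raised (brighter).
Net change so far: 3 2/3 stops brighter. Offset with the shutter speed: 1/5 → 1/6 → 1/8 → 1/10 → 1/13 → 1/15 → 1/20 → 1/25 → 1/30 → 1/40 → 1/50 → 1/60.

1/60s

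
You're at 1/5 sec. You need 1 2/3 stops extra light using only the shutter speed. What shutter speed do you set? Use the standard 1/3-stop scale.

0.6 s

Shutter speed: 1/5 → 1/4 → 0.3 → 0.4 → 0.5 → 0.6 — 1 2/3 stops slower (brighter).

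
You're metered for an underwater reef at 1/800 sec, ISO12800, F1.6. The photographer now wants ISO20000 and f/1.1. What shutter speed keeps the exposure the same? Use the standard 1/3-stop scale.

1/2500s

ISO: 12800 → 16000 → 20000 — 2/3 stop higher (brighter).
Aperture: f/1.6 → f/1.4 → f/1.2 → f/1.1 — 1 stop wider (brighter).
Net change so far: 1 2/3 stops brighter. Offset with the shutter speed: 1/800 → 1/1000 → 1/1250 → 1/1600 → 1/2000 → 1/2500.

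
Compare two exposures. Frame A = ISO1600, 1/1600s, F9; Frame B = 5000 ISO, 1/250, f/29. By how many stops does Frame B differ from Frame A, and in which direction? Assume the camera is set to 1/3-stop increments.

1 stop brighter

Aperture: f/9 → f/10 → f/11 → f/13 → f/14 → f/16 → f/18 → f/20 → f/22 → f/25 → f/29 — 3 1/3 stops smaller aperture (darker).
Shutter speed: 1/1600 → 1/1250 → 1/1000 → 1/800 → 1/640 → 1/500 → 1/400 → 1/320 → 1/250 — 2 2/3 stops slower (brighter).
ISO: 1600 → 2000 → 2500 → 3200 → 4000 → 5000 — 1 2/3 stops higher (brighter).
Net: −3 1/3 +2 2/3 +1 2/3 = +1 stop.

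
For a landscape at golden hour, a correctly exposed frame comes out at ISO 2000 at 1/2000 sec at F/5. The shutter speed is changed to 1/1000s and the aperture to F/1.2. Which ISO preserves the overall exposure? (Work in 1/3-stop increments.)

ISO 64

Shutter speed: 1/2000 → 1/1600 → 1/1250 → 1/1000 — 1 stop slower (brighter).
Aperture: f/5 → f/4.5 → f/4 → f/3.5 → f/3.2 → f/2.8 → f/2.5 → f/2.2 → f/2 → f/1.8 → f/1.6 → f/1.4 → f/1.2 — 4 stops opened up (brighter).
Net change so far: 5 stops brighter. Offset with the ISO: 2000 → 1600 → 1250 → 1000 → 800 → 640 → 500 → 400 → 320 → 250 → 200 → 160 → 125 → 100 → 80 → 64.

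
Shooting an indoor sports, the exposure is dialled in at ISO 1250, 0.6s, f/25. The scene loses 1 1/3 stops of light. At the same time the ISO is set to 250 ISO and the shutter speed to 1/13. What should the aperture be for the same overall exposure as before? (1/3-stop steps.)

Scene light: 1 1/3 stops darker.
ISO: 1250 → 1000 → 800 → 640 → 500 → 400 → 320 → 250 — 2 1/3 stops dropped (darker).
Shutter speed: 0.6 → 0.5 → 0.4 → 0.3 → 1/4 → 1/5 → 1/6 → 1/8 → 1/10 → 1/13 — 3 stops faster (darker).
Net so far: 6 2/3 stops darker. Aperture: f/25 → f/22 → f/20 → f/18 → f/16 → f/14 → f/13 → f/11 → f/10 → f/9 → f/8 → f/7.1 → f/6.3 → f/5.6 → f/5 → f/4.5 → f/4 → f/3.5 → f/3.2 → f/2.8 → f/2.5.

f/2.5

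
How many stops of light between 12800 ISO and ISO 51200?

2 stops

12800 → 25600 → 51200 — count the steps: 2 stops.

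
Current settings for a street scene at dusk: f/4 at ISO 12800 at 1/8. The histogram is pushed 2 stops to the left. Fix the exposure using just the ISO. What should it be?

ISO 51200

Underexposed by 2 stops → need 2 stops brighter.
ISO: 12800 → 25600 → 51200.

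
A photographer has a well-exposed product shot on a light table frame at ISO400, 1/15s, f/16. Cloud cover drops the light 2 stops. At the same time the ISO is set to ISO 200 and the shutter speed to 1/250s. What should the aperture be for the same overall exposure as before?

Scene light: 2 stops darker.
ISO: 400 → 200 — 1 stop lower (darker).
Shutter speed: 1/15 → 1/30 → 1/60 → 1/125 → 1/250 — 4 stops faster (darker).
Net so far: 7 stops darker. Aperture: f/16 → f/11 → f/8 → f/5.6 → f/4 → f/2.8 → f/2 → f/1.4.

f/1.4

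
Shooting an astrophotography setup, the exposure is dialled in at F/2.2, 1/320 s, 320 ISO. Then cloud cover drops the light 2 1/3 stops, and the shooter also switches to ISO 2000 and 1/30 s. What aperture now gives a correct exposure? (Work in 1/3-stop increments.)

Scene light: 2 1/3 stops darker.
ISO: 320 → 400 → 500 → 640 → 800 → 1000 → 1250 → 1600 → 2000 — 2 2/3 stops raised (brighter).
Shutter speed: 1/320 → 1/250 → 1/200 → 1/160 → 1/125 → 1/100 → 1/80 → 1/60 → 1/50 → 1/40 → 1/30 — 3 1/3 stops slower (brighter).
Net so far: 3 2/3 stops brighter. Aperture: f/2.2 → f/2.5 → f/2.8 → f/3.2 → f/3.5 → f/4 → f/4.5 → f/5 → f/5.6 → f/6.3 → f/7.1 → f/8.

f/8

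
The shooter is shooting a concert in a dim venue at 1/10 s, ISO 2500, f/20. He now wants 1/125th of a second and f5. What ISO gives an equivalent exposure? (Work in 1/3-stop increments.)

ISO 2000

Shutter speed: 1/10 → 1/13 → 1/15 → 1/20 → 1/25 → 1/30 → 1/40 → 1/50 → 1/60 → 1/80 → 1/100 → 1/125 — 3 2/3 stops faster (darker).
Aperture: f/20 → f/18 → f/16 → f/14 → f/13 → f/11 → f/10 → f/9 → f/8 → f/7.1 → f/6.3 → f/5.6 → f/5 — 4 stops wider (brighter).
Net change so far: 1/3 stop brighter. Offset with the ISO: 2500 → 2000.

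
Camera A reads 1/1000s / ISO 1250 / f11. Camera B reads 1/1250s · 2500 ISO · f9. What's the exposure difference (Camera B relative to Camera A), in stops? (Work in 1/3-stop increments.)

Aperture: f/11 → f/10 → f/9 — 2/3 stop opened up (brighter).
Shutter speed: 1/1000 → 1/1250 — 1/3 stop faster (darker).
ISO: 1250 → 1600 → 2000 → 2500 — 1 stop higher (brighter).
Net: +2/3 −1/3 +1 = +1 1/3 stops.

1 1/3 stops brighter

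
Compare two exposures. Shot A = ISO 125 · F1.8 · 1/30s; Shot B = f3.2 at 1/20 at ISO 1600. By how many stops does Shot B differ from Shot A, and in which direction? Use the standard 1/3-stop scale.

Aperture: f/1.8 → f/2 → f/2.2 → f/2.5 → f/2.8 → f/3.2 — 1 2/3 stops narrower (darker).
Shutter speed: 1/30 → 1/25 → 1/20 — 2/3 stop slower (brighter).
ISO: 125 → 160 → 200 → 250 → 320 → 400 → 500 → 640 → 800 → 1000 → 1250 → 1600 — 3 2/3 stops raised (brighter).
Net: −1 2/3 +2/3 +3 2/3 = +2 2/3 stops.

2 2/3 stops brighter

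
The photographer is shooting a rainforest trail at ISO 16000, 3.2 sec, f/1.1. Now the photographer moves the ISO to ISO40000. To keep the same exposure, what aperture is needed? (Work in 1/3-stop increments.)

f/1.8

ISO: 16000 → 20000 → 25600 → 32000 → 40000 — 1 1/3 stops higher (brighter).
Need 1 1/3 stops darker from the aperture: f/1.1 → f/1.2 → f/1.4 → f/1.6 → f/1.8.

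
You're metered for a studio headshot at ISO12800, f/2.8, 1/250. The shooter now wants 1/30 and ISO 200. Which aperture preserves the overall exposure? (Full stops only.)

f/1.0

Shutter speed: 1/250 → 1/125 → 1/60 → 1/30 — 3 stops longer (brighter).
ISO: 12800 → 6400 → 3200 → 1600 → 800 → 400 → 200 — 6 stops lower (darker).
Net change so far: 3 stops darker. Offset with the aperture: f/2.8 → f/2 → f/1.4 → f/1.0.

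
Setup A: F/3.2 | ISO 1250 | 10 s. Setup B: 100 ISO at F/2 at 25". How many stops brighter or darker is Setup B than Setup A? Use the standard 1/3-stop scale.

Aperture: f/3.2 → f/2.8 → f/2.5 → f/2.2 → f/2 — 1 1/3 stops opened up (brighter).
Shutter speed: 10 → 13 → 15 → 20 → 25 — 1 1/3 stops slower (brighter).
ISO: 1250 → 1000 → 800 → 640 → 500 → 400 → 320 → 250 → 200 → 160 → 125 → 100 — 3 2/3 stops dropped (darker).
Net: +1 1/3 +1 1/3 −3 2/3 = −1 stop.

1 stop darker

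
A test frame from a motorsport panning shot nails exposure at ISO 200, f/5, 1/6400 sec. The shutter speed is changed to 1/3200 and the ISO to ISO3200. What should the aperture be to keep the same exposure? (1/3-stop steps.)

f/29

Shutter speed: 1/6400 → 1/5000 → 1/4000 → 1/3200 — 1 stop longer (brighter).
ISO: 200 → 250 → 320 → 400 → 500 → 640 → 800 → 1000 → 1250 → 1600 → 2000 → 2500 → 3200 — 4 stops higher (brighter).
Net change so far: 5 stops brighter. Offset with the aperture: f/5 → f/5.6 → f/6.3 → f/7.1 → f/8 → f/9 → f/10 → f/11 → f/13 → f/14 → f/16 → f/18 → f/20 → f/22 → f/25 → f/29.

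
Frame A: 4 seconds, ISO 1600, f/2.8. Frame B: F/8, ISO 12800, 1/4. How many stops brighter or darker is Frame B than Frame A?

4 stops darker

Aperture: f/2.8 → f/4 → f/5.6 → f/8 — 3 stops smaller aperture (darker).
Shutter speed: 4 → 2 → 1 → 1/2 → 1/4 — 4 stops faster (darker).
ISO: 1600 → 3200 → 6400 → 12800 — 3 stops higher (brighter).
Net: −3 −4 +3 = −4 stops.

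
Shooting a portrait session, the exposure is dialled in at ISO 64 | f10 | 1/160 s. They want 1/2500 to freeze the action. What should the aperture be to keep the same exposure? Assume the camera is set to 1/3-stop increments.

f/2.5

Shutter speed: 1/160 → 1/200 → 1/250 → 1/320 → 1/400 → 1/500 → 1/640 → 1/800 → 1/1000 → 1/1250 → 1/1600 → 1/2000 → 1/2500 — 4 stops faster (darker).
Need 4 stops brighter from the aperture: f/10 → f/9 → f/8 → f/7.1 → f/6.3 → f/5.6 → f/5 → f/4.5 → f/4 → f/3.5 → f/3.2 → f/2.8 → f/2.5.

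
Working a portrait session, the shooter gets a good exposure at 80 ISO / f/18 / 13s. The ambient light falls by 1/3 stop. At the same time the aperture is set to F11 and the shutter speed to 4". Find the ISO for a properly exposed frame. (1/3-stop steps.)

Scene light: 1/3 stop darker.
Aperture: f/18 → f/16 → f/14 → f/13 → f/11 — 1 1/3 stops wider (brighter).
Shutter speed: 13 → 10 → 8 → 6 → 5 → 4 — 1 2/3 stops faster (darker).
Net so far: 2/3 stop darker. ISO: 80 → 100 → 125.

ISO 125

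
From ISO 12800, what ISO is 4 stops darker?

ISO: 12800 → 6400 → 3200 → 1600 → 800 — 4 stops dropped (darker).

ISO 800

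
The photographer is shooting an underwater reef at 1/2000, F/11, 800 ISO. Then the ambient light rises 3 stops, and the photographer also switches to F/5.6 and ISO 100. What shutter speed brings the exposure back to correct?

Scene light: 3 stops brighter.
Aperture: f/11 → f/8 → f/5.6 — 2 stops larger aperture (brighter).
ISO: 800 → 400 → 200 → 100 — 3 stops lower (darker).
Net so far: 2 stops brighter. Shutter speed: 1/2000 → 1/4000 → 1/8000.

1/8000s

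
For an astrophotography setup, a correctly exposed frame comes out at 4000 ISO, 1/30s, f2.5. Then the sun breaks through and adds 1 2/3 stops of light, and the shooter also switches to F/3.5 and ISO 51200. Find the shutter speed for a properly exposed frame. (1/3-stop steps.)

Scene light: 1 2/3 stops brighter.
Aperture: f/2.5 → f/2.8 → f/3.2 → f/3.5 — 1 stop smaller aperture (darker).
ISO: 4000 → 5000 → 6400 → 8000 → 10000 → 12800 → 16000 → 20000 → 25600 → 32000 → 40000 → 51200 — 3 2/3 stops raised (brighter).
Net so far: 4 1/3 stops brighter. Shutter speed: 1/30 → 1/40 → 1/50 → 1/60 → 1/80 → 1/100 → 1/125 → 1/160 → 1/200 → 1/250 → 1/320 → 1/400 → 1/500 → 1/640.

1/640s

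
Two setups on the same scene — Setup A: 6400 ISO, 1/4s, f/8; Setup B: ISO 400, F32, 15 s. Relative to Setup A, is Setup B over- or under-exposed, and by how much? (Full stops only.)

2 stops darker

Aperture: f/8 → f/11 → f/16 → f/22 → f/32 — 4 stops smaller aperture (darker).
Shutter speed: 1/4 → 1/2 → 1 → 2 → 4 → 8 → 15 — 6 stops longer (brighter).
ISO: 6400 → 3200 → 1600 → 800 → 400 — 4 stops lower (darker).
Net: −4 +6 −4 = −2 stops.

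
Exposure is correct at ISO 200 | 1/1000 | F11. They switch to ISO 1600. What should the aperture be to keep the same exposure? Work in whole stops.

ISO: 200 → 400 → 800 → 1600 — 3 stops raised (brighter).
Need 3 stops darker from the aperture: f/11 → f/16 → f/22 → f/32.

f/32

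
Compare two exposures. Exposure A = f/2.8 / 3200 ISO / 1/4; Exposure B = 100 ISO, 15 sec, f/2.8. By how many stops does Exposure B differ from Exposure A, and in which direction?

1 stop brighter

Aperture: unchanged.
Shutter speed: 1/4 → 1/2 → 1 → 2 → 4 → 8 → 15 — 6 stops longer (brighter).
ISO: 3200 → 1600 → 800 → 400 → 200 → 100 — 5 stops dropped (darker).
Net: +6 −5 = +1 stop.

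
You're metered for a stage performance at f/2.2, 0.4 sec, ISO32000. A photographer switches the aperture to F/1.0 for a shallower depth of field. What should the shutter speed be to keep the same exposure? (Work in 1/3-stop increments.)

1/13s

Aperture: f/2.2 → f/2 → f/1.8 → f/1.6 → f/1.4 → f/1.2 → f/1.1 → f/1.0 — 2 1/3 stops opened up (brighter).
Need 2 1/3 stops darker from the shutter speed: 0.4 → 0.3 → 1/4 → 1/5 → 1/6 → 1/8 → 1/10 → 1/13.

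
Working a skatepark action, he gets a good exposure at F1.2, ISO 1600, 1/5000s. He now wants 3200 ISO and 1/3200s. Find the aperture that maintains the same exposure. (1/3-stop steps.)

f/2.2

ISO: 1600 → 2000 → 2500 → 3200 — 1 stop raised (brighter).
Shutter speed: 1/5000 → 1/4000 → 1/3200 — 2/3 stop longer (brighter).
Net change so far: 1 2/3 stops brighter. Offset with the aperture: f/1.2 → f/1.4 → f/1.6 → f/1.8 → f/2 → f/2.2.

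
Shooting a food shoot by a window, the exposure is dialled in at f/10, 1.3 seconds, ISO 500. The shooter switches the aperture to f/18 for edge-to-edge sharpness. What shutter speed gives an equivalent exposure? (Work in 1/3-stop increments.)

4 s

Aperture: f/10 → f/11 → f/13 → f/14 → f/16 → f/18 — 1 2/3 stops smaller aperture (darker).
Need 1 2/3 stops brighter from the shutter speed: 1.3 → 1.6 → 2 → 2.5 → 3.2 → 4.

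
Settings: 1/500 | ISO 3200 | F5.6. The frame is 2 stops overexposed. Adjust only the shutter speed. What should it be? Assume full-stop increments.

Overexposed by 2 stops → need 2 stops darker.
Shutter speed: 1/500 → 1/1000 → 1/2000.

1/2000s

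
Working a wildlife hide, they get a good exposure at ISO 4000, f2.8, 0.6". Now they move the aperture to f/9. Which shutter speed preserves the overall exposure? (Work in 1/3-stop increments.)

6 s

Aperture: f/2.8 → f/3.2 → f/3.5 → f/4 → f/4.5 → f/5 → f/5.6 → f/6.3 → f/7.1 → f/8 → f/9 — 3 1/3 stops narrower (darker).
Need 3 1/3 stops brighter from the shutter speed: 0.6 → 0.8 → 1 → 1.3 → 1.6 → 2 → 2.5 → 3.2 → 4 → 5 → 6.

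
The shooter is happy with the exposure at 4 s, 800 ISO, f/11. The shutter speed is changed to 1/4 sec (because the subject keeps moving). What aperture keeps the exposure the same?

Shutter speed: 4 → 2 → 1 → 1/2 → 1/4 — 4 stops faster (darker).
Need 4 stops brighter from the aperture: f/11 → f/8 → f/5.6 → f/4 → f/2.8.

f/2.8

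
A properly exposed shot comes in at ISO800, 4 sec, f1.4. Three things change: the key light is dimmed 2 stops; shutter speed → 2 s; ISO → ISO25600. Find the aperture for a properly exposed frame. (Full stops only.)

f/2.8

Scene light: 2 stops darker.
Shutter speed: 4 → 2 — 1 stop faster (darker).
ISO: 800 → 1600 → 3200 → 6400 → 12800 → 25600 — 5 stops raised (brighter).
Net so far: 2 stops brighter. Aperture: f/1.4 → f/2 → f/2.8.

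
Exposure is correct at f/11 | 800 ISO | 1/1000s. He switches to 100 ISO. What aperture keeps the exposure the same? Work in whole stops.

ISO: 800 → 400 → 200 → 100 — 3 stops lower (darker).
Need 3 stops brighter from the aperture: f/11 → f/8 → f/5.6 → f/4.

f/4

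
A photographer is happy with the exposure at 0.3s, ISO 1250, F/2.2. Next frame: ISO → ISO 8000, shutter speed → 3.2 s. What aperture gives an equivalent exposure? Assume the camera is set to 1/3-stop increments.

ISO: 1250 → 1600 → 2000 → 2500 → 3200 → 4000 → 5000 → 6400 → 8000 — 2 2/3 stops higher (brighter).
Shutter speed: 0.3 → 0.4 → 0.5 → 0.6 → 0.8 → 1 → 1.3 → 1.6 → 2 → 2.5 → 3.2 — 3 1/3 stops slower (brighter).
Net change so far: 6 stops brighter. Offset with the aperture: f/2.2 → f/2.5 → f/2.8 → f/3.2 → f/3.5 → f/4 → f/4.5 → f/5 → f/5.6 → f/6.3 → f/7.1 → f/8 → f/9 → f/10 → f/11 → f/13 → f/14 → f/16 → f/18.

f/18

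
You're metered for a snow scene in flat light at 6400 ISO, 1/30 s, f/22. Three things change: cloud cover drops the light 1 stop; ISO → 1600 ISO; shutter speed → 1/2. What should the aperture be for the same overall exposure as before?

Scene light: 1 stop darker.
ISO: 6400 → 3200 → 1600 — 2 stops lower (darker).
Shutter speed: 1/30 → 1/15 → 1/8 → 1/4 → 1/2 — 4 stops slower (brighter).
Net so far: 1 stop brighter. Aperture: f/22 → f/32.

f/32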